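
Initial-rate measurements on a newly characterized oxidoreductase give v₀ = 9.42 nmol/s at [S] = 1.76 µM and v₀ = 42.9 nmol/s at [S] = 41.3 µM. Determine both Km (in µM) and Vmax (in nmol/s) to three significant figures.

In reciprocal form, 1/v = (Km/Vmax)·(1/[S]) + 1/Vmax. The two points give (1/[S], 1/v) = (0.5682, 0.1062) and (0.02421, 0.02331).
Slope = (0.1062 − 0.02331)/(0.5682 − 0.02421) = 0.1523; intercept = 0.1062 − 0.1523×0.5682 = 0.01962.
Vmax = 1/intercept = 51.0 nmol/s; Km = slope × Vmax = 0.1523 × 51.0 = 7.76 µM.

Km = 7.76 µM; Vmax = 51.0 nmol/s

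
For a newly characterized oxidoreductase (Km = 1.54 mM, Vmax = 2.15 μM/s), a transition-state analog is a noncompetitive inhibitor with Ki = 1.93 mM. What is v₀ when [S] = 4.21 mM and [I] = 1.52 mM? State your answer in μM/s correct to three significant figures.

α = 1 + [I]/Ki = 1 + 1.52/1.93 = 1.788.
For a noncompetitive inhibitor, Vmax is reduced to Vmax/α while Km is unchanged: Km,app = 1.54 mM, Vmax,app = 1.20 μM/s.
v = Vmax,app·[S]/(Km,app + [S]) = 1.20 × 4.21/(1.54 + 4.21) = 0.881 μM/s.

0.881 μM/s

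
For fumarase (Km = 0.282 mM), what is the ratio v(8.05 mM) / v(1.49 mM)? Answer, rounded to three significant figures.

1.15

Since Vmax cancels, v₂/v₁ = [S]₂(Km+[S]₁) / [S]₁(Km+[S]₂).
= 8.05×(0.282+1.49) / (1.49×(0.282+8.05)) = 14.26/12.41 = 1.15.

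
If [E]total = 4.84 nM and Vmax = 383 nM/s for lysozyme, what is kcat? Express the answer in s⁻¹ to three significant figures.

79.1 s⁻¹

kcat = Vmax/[E]total = 383 nM/s / 4.84 nM = 79.1 s⁻¹.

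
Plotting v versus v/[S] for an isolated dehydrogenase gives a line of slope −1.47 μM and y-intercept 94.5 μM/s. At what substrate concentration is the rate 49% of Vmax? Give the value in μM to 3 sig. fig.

1.41 μM

The Eadie–Hofstee slope gives Km = 1.47 μM (slope = −Km).
v/Vmax = [S]/(Km+[S]) = 0.49 ⇒ [S] = Km·0.49/(1−0.49) = 1.47 × 0.9608 = 1.41 μM.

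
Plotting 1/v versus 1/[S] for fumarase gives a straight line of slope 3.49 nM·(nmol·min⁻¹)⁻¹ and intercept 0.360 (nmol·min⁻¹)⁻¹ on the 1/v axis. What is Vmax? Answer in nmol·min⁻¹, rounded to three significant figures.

The y-intercept of a Lineweaver–Burk plot equals 1/Vmax, so Vmax = 1/0.360 = 2.78 nmol·min⁻¹.

2.78 nmol·min⁻¹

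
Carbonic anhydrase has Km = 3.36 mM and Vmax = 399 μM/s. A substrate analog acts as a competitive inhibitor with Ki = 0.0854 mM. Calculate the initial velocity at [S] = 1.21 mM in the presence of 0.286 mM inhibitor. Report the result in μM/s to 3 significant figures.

30.5 μM/s

α = 1 + [I]/Ki = 1 + 0.286/0.0854 = 4.349.
For a competitive inhibitor, Vmax is unchanged and the apparent Km becomes α·Km: Km,app = 14.6 mM, Vmax,app = 399 μM/s.
v = Vmax,app·[S]/(Km,app + [S]) = 399 × 1.21/(14.6 + 1.21) = 30.5 μM/s.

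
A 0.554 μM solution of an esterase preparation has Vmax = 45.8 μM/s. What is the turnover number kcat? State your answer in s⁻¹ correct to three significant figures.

kcat = Vmax/[E]total = 45.8 μM/s / 0.554 μM = 82.7 s⁻¹.

82.7 s⁻¹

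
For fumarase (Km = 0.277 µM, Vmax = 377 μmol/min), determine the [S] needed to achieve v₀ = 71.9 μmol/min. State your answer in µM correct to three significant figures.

Rearranging v = Vmax[S]/(Km+[S]) gives [S] = Km·v/(Vmax − v).
[S] = 0.277 × 71.9 / (377 − 71.9) = 19.92/305.1 = 0.0653 µM.

0.0653 µM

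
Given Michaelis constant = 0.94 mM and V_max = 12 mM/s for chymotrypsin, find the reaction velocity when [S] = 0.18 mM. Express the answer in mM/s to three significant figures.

v = Vmax·[S]/(Km + [S]) = 12 × 0.18 / (0.94 + 0.18)
  = 2.160 / 1.120 = 1.93 mM/s.

1.93 mM/s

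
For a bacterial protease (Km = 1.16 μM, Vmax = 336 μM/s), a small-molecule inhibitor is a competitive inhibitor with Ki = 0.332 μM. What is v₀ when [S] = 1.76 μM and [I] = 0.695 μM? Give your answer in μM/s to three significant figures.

α = 1 + [I]/Ki = 1 + 0.695/0.332 = 3.093.
For a competitive inhibitor, Vmax is unchanged and the apparent Km becomes α·Km: Km,app = 3.59 μM, Vmax,app = 336 μM/s.
v = Vmax,app·[S]/(Km,app + [S]) = 336 × 1.76/(3.59 + 1.76) = 111 μM/s.

111 μM/s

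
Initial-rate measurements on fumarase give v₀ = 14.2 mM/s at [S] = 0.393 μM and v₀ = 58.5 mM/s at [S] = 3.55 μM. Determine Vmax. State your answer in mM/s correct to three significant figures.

95.6 mM/s

In reciprocal form, 1/v = (Km/Vmax)·(1/[S]) + 1/Vmax. The two points give (1/[S], 1/v) = (2.545, 0.07042) and (0.2817, 0.01709).
Slope = (0.07042 − 0.01709)/(2.545 − 0.2817) = 0.02357; intercept = 0.07042 − 0.02357×2.545 = 0.01046.
Vmax = 1/intercept = 95.6 mM/s; Km = slope × Vmax = 0.02357 × 95.6 = 2.25 μM.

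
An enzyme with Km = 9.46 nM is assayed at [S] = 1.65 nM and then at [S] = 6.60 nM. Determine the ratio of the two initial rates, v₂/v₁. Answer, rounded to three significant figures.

2.77

The fractional saturations are [S]/(Km+[S]) = 1.65/11.11 = 0.1485 and 6.60/16.06 = 0.4110.
v₂/v₁ is just their ratio: 0.4110/0.1485 = 2.77.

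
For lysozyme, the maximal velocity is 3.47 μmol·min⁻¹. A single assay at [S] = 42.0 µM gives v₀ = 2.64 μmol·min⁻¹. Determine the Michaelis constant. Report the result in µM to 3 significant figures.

v/Vmax = 2.64/3.47 = 0.7608 = [S]/(Km+[S]).
So Km + [S] = [S]/0.7608 = 55.20 µM, giving Km = 55.20 − 42.0 = 13.2 µM.

13.2 µM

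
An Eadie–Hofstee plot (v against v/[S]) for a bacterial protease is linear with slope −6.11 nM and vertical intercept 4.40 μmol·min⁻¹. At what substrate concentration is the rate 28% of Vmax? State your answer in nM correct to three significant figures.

The Eadie–Hofstee slope gives Km = 6.11 nM (slope = −Km).
v/Vmax = [S]/(Km+[S]) = 0.28 ⇒ [S] = Km·0.28/(1−0.28) = 6.11 × 0.3889 = 2.38 nM.

2.38 nM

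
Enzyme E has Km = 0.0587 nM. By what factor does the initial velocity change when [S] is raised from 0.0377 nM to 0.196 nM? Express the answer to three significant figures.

1.97

The fractional saturations are [S]/(Km+[S]) = 0.0377/0.09640 = 0.3911 and 0.196/0.2547 = 0.7695.
v₂/v₁ is just their ratio: 0.7695/0.3911 = 1.97.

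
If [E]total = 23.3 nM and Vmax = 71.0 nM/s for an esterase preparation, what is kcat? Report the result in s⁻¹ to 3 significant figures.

kcat = Vmax/[E]total = 71.0 nM/s / 23.3 nM = 3.05 s⁻¹.

3.05 s⁻¹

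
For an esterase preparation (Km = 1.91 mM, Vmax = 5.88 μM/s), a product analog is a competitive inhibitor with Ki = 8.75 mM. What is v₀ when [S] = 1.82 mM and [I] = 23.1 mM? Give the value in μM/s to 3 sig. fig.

With α = 1 + [I]/Ki = 1 + 23.1/8.75 = 3.640, the competitive rate law is v = Vmax[S] / (αKm + [S]).
v = 5.88×1.82 / (3.640×1.91 + 1.82) = 10.70/8.772 = 1.22 μM/s.

1.22 μM/s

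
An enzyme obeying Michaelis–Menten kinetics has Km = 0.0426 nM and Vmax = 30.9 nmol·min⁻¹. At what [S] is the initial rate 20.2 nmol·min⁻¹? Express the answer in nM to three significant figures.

0.0804 nM

Rearranging v = Vmax[S]/(Km+[S]) gives [S] = Km·v/(Vmax − v).
[S] = 0.0426 × 20.2 / (30.9 − 20.2) = 0.8605/10.70 = 0.0804 nM.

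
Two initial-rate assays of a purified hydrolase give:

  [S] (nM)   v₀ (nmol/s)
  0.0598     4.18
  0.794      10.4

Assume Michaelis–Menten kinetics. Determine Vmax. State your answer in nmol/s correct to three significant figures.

11.8 nmol/s

In reciprocal form, 1/v = (Km/Vmax)·(1/[S]) + 1/Vmax. The two points give (1/[S], 1/v) = (16.72, 0.2392) and (1.259, 0.09615).
Slope = (0.2392 − 0.09615)/(16.72 − 1.259) = 0.009253; intercept = 0.2392 − 0.009253×16.72 = 0.08450.
Vmax = 1/intercept = 11.8 nmol/s; Km = slope × Vmax = 0.009253 × 11.8 = 0.110 nM.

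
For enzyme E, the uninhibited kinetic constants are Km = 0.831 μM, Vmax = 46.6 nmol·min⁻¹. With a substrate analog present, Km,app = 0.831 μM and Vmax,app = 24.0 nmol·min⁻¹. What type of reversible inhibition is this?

Vmax decreases (46.6 → 24.0 nmol·min⁻¹) while Km is unchanged — pure noncompetitive inhibition.

noncompetitive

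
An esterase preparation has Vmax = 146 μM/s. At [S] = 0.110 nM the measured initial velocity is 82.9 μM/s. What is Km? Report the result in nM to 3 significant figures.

0.0837 nM

v/Vmax = 82.9/146 = 0.5678 = [S]/(Km+[S]).
So Km + [S] = [S]/0.5678 = 0.1937 nM, giving Km = 0.1937 − 0.110 = 0.0837 nM.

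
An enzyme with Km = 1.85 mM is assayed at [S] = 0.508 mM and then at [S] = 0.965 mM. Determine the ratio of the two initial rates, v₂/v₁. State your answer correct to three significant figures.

Since Vmax cancels, v₂/v₁ = [S]₂(Km+[S]₁) / [S]₁(Km+[S]₂).
= 0.965×(1.85+0.508) / (0.508×(1.85+0.965)) = 2.275/1.430 = 1.59.

1.59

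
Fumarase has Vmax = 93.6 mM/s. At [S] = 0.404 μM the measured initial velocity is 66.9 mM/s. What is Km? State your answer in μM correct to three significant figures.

v/Vmax = 66.9/93.6 = 0.7147 = [S]/(Km+[S]).
So Km + [S] = [S]/0.7147 = 0.5652 μM, giving Km = 0.5652 − 0.404 = 0.161 μM.

0.161 μM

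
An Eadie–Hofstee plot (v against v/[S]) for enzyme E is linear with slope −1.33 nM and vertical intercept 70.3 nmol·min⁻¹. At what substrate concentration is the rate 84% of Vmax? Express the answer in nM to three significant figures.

The Eadie–Hofstee slope gives Km = 1.33 nM (slope = −Km).
v/Vmax = [S]/(Km+[S]) = 0.84 ⇒ [S] = Km·0.84/(1−0.84) = 1.33 × 5.250 = 6.98 nM.

6.98 nM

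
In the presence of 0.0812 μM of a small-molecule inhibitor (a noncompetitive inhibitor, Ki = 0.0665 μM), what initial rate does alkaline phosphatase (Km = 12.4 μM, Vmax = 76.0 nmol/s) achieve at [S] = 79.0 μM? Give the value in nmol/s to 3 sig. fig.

29.6 nmol/s

With α = 1 + [I]/Ki = 1 + 0.0812/0.0665 = 2.221, the noncompetitive rate law is v = (Vmax/α)·[S] / (Km + [S]).
v = (76.0/2.221)×79.0 / (12.4 + 79.0) = 2703/91.40 = 29.6 nmol/s.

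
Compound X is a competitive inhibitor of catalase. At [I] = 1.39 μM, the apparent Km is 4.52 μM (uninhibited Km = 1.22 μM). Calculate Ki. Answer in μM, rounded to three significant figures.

Competitive: Km,app = α·Km with α = 1 + [I]/Ki.
α = Km,app/Km = 4.52/1.22 = 3.705.
Since α = 1 + [I]/Ki, [I]/Ki = 3.705 − 1 = 2.705 and Ki = 1.39/2.705 = 0.514 μM.

0.514 μM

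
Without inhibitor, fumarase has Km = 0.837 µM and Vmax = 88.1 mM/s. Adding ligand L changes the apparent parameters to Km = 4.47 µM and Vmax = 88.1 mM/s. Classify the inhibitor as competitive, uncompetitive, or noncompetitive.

Km increases (0.837 → 4.47 µM) while Vmax is unchanged — the hallmark of competitive inhibition.

competitive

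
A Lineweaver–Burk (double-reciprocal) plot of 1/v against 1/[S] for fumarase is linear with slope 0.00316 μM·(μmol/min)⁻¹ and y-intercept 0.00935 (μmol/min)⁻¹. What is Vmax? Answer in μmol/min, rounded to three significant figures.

The y-intercept of a Lineweaver–Burk plot equals 1/Vmax, so Vmax = 1/0.00935 = 107 μmol/min.

107 μmol/min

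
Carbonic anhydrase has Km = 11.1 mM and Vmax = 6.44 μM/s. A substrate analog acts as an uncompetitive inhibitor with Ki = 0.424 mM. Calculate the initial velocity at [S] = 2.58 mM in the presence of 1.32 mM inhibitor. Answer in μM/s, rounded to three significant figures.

α = 1 + [I]/Ki = 1 + 1.32/0.424 = 4.113.
For an uncompetitive inhibitor, both parameters are divided by α, giving Vmax/α and Km/α: Km,app = 2.70 mM, Vmax,app = 1.57 μM/s.
v = Vmax,app·[S]/(Km,app + [S]) = 1.57 × 2.58/(2.70 + 2.58) = 0.765 μM/s.

0.765 μM/s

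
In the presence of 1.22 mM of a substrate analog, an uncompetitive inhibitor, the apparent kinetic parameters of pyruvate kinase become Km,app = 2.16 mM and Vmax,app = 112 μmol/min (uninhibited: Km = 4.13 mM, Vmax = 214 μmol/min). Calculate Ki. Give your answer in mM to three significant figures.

1.34 mM

Uncompetitive: Vmax,app = Vmax/α (and Km,app = Km/α) with α = 1 + [I]/Ki.
α = Vmax/Vmax,app = 214/112 = 1.911.
Ki = [I]/(α − 1) = 1.22/0.9107 = 1.34 mM.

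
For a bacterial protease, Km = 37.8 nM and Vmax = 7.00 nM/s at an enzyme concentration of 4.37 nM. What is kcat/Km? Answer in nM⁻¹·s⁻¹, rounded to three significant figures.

0.0424 nM⁻¹·s⁻¹

kcat = Vmax/[E]total = 7.00/4.37 = 1.60 s⁻¹.
kcat/Km = 1.60/37.8 = 0.0424 nM⁻¹·s⁻¹.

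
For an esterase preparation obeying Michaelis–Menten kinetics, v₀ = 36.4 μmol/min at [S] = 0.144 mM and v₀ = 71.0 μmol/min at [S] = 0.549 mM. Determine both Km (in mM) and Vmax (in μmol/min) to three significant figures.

In reciprocal form, 1/v = (Km/Vmax)·(1/[S]) + 1/Vmax. The two points give (1/[S], 1/v) = (6.944, 0.02747) and (1.821, 0.01408).
Slope = (0.02747 − 0.01408)/(6.944 − 1.821) = 0.002613; intercept = 0.02747 − 0.002613×6.944 = 0.009324.
Vmax = 1/intercept = 107 μmol/min; Km = slope × Vmax = 0.002613 × 107 = 0.280 mM.

Km = 0.280 mM; Vmax = 107 μmol/min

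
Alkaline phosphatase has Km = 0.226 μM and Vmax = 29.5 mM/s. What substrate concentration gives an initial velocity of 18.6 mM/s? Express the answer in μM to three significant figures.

0.386 μM

Rearranging v = Vmax[S]/(Km+[S]) gives [S] = Km·v/(Vmax − v).
[S] = 0.226 × 18.6 / (29.5 − 18.6) = 4.204/10.90 = 0.386 μM.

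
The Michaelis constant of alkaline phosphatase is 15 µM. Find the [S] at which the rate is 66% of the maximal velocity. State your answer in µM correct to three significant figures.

29.1 µM

v/Vmax = [S]/(Km+[S]) = 0.66, so [S] = Km·0.66/(1 − 0.66) = 15 × 1.941.
[S] = 29.1 µM.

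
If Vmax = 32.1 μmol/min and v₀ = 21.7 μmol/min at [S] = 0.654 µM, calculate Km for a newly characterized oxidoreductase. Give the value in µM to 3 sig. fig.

0.313 µM

From v = Vmax[S]/(Km+[S]), Km = [S](Vmax − v)/v.
Km = 0.654 × (32.1 − 21.7) / 21.7 = 6.802/21.7 = 0.313 µM.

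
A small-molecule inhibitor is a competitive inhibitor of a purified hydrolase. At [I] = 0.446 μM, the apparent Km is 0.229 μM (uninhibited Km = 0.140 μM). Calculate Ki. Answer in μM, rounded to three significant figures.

Competitive: Km,app = α·Km with α = 1 + [I]/Ki.
α = Km,app/Km = 0.229/0.140 = 1.636.
Since α = 1 + [I]/Ki, [I]/Ki = 1.636 − 1 = 0.6357 and Ki = 0.446/0.6357 = 0.702 μM.

0.702 μM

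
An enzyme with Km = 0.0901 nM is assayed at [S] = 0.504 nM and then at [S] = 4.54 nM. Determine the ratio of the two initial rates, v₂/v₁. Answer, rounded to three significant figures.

The fractional saturations are [S]/(Km+[S]) = 0.504/0.5941 = 0.8483 and 4.54/4.630 = 0.9805.
v₂/v₁ is just their ratio: 0.9805/0.8483 = 1.16.

1.16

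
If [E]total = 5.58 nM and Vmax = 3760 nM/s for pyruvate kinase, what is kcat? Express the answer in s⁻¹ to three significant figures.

kcat = Vmax/[E]total = 3760 nM/s / 5.58 nM = 674 s⁻¹.

674 s⁻¹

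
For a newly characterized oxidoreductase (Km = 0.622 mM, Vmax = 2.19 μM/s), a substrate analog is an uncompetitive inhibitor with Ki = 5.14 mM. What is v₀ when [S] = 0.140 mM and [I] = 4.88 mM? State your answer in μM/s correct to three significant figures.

0.343 μM/s

α = 1 + [I]/Ki = 1 + 4.88/5.14 = 1.949.
For an uncompetitive inhibitor, both parameters are divided by α, giving Vmax/α and Km/α: Km,app = 0.319 mM, Vmax,app = 1.12 μM/s.
v = Vmax,app·[S]/(Km,app + [S]) = 1.12 × 0.140/(0.319 + 0.140) = 0.343 μM/s.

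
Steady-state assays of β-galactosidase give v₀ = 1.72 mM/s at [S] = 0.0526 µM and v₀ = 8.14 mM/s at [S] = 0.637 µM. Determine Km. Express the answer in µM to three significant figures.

From v = Vmax[S]/(Km+[S]), each point gives Vmax = v(Km+[S])/[S].
Equating: 1.72(Km+0.0526)/0.0526 = 8.14(Km+0.637)/0.637.
32.70·Km + 1.72 = 12.78·Km + 8.14, so (32.70 − 12.78)·Km = 8.14 − 1.72.
Km = 6.420/19.92 = 0.322 µM; then Vmax = 1.72(0.322+0.0526)/0.0526 = 12.3 mM/s.

0.322 µM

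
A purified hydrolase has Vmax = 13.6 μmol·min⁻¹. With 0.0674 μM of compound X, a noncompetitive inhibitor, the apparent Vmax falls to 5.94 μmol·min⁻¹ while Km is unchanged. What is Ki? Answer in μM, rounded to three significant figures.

0.0523 μM

Noncompetitive: Vmax,app = Vmax/α with α = 1 + [I]/Ki.
α = Vmax/Vmax,app = 13.6/5.94 = 2.290.
Since α = 1 + [I]/Ki, [I]/Ki = 2.290 − 1 = 1.290 and Ki = 0.0674/1.290 = 0.0523 μM.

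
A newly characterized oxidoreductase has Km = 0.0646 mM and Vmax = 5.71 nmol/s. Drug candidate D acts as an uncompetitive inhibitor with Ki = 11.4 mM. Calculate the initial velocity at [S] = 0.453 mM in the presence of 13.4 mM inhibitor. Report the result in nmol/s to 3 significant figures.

With α = 1 + [I]/Ki = 1 + 13.4/11.4 = 2.175, the uncompetitive rate law is v = (Vmax/α)·[S] / (Km/α + [S]).
v = (5.71/2.175)×0.453 / (0.0646/2.175 + 0.453) = 1.189/0.4827 = 2.46 nmol/s.

2.46 nmol/s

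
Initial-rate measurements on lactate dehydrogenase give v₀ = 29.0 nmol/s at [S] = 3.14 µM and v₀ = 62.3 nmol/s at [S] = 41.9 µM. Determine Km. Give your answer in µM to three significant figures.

4.30 µM

In reciprocal form, 1/v = (Km/Vmax)·(1/[S]) + 1/Vmax. The two points give (1/[S], 1/v) = (0.3185, 0.03448) and (0.02387, 0.01605).
Slope = (0.03448 − 0.01605)/(0.3185 − 0.02387) = 0.06256; intercept = 0.03448 − 0.06256×0.3185 = 0.01456.
Vmax = 1/intercept = 68.7 nmol/s; Km = slope × Vmax = 0.06256 × 68.7 = 4.30 µM.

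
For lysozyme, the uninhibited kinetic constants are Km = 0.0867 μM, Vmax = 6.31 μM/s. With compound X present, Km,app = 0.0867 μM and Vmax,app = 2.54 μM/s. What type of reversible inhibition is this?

Vmax decreases (6.31 → 2.54 μM/s) while Km is unchanged — pure noncompetitive inhibition.

noncompetitive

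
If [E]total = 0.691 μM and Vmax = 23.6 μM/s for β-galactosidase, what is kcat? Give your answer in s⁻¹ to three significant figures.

kcat = Vmax/[E]total = 23.6 μM/s / 0.691 μM = 34.2 s⁻¹.

34.2 s⁻¹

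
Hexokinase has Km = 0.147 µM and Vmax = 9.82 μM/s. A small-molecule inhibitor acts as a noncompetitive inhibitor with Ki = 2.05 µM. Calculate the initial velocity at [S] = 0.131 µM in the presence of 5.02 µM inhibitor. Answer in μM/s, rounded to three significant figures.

1.34 μM/s

α = 1 + [I]/Ki = 1 + 5.02/2.05 = 3.449.
For a noncompetitive inhibitor, Vmax is reduced to Vmax/α while Km is unchanged: Km,app = 0.147 µM, Vmax,app = 2.85 μM/s.
v = Vmax,app·[S]/(Km,app + [S]) = 2.85 × 0.131/(0.147 + 0.131) = 1.34 μM/s.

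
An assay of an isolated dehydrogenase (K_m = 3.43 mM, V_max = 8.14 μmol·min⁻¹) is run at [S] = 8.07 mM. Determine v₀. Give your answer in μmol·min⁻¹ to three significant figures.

[S]/(Km+[S]) = 8.07/11.50 = 0.7017, the fractional saturation.
v = 0.7017 × Vmax = 0.7017 × 8.14 = 5.71 μmol·min⁻¹.

5.71 μmol·min⁻¹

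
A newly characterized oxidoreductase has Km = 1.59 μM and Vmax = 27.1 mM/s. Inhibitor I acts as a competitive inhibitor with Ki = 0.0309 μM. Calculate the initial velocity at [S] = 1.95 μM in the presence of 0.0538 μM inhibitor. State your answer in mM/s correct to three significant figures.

With α = 1 + [I]/Ki = 1 + 0.0538/0.0309 = 2.741, the competitive rate law is v = Vmax[S] / (αKm + [S]).
v = 27.1×1.95 / (2.741×1.59 + 1.95) = 52.84/6.308 = 8.38 mM/s.

8.38 mM/s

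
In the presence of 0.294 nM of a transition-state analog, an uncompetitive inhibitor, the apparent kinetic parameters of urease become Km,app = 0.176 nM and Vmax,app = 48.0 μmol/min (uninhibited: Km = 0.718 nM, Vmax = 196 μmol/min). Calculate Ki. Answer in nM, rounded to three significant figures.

0.0954 nM

Uncompetitive: Vmax,app = Vmax/α (and Km,app = Km/α) with α = 1 + [I]/Ki.
α = Vmax/Vmax,app = 196/48.0 = 4.083.
Since α = 1 + [I]/Ki, [I]/Ki = 4.083 − 1 = 3.083 and Ki = 0.294/3.083 = 0.0954 nM.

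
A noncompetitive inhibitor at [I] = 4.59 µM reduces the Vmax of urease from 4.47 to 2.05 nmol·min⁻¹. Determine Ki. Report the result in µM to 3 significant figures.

3.89 µM

Noncompetitive: Vmax,app = Vmax/α with α = 1 + [I]/Ki.
α = Vmax/Vmax,app = 4.47/2.05 = 2.180.
Ki = [I]/(α − 1) = 4.59/1.180 = 3.89 µM.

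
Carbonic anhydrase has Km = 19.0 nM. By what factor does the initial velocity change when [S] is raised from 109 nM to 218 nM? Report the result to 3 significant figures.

1.08

Since Vmax cancels, v₂/v₁ = [S]₂(Km+[S]₁) / [S]₁(Km+[S]₂).
= 218×(19.0+109) / (109×(19.0+218)) = 27900/25830 = 1.08.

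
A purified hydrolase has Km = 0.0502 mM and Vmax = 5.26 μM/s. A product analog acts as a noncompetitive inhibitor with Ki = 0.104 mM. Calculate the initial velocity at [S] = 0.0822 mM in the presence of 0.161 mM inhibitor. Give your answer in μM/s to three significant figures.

1.28 μM/s

With α = 1 + [I]/Ki = 1 + 0.161/0.104 = 2.548, the noncompetitive rate law is v = (Vmax/α)·[S] / (Km + [S]).
v = (5.26/2.548)×0.0822 / (0.0502 + 0.0822) = 0.1697/0.1324 = 1.28 μM/s.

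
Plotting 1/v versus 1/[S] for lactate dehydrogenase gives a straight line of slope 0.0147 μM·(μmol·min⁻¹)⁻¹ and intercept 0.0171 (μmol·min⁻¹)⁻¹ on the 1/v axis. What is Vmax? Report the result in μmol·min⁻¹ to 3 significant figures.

The y-intercept of a Lineweaver–Burk plot equals 1/Vmax, so Vmax = 1/0.0171 = 58.5 μmol·min⁻¹.

58.5 μmol·min⁻¹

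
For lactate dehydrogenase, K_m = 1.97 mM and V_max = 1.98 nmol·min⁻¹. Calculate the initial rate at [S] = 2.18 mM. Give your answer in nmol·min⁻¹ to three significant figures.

1.04 nmol·min⁻¹

[S]/(Km+[S]) = 2.18/4.150 = 0.5253, the fractional saturation.
v = 0.5253 × Vmax = 0.5253 × 1.98 = 1.04 nmol·min⁻¹.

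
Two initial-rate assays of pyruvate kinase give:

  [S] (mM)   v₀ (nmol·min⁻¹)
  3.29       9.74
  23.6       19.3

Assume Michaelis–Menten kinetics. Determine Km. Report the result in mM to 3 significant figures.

In reciprocal form, 1/v = (Km/Vmax)·(1/[S]) + 1/Vmax. The two points give (1/[S], 1/v) = (0.3040, 0.1027) and (0.04237, 0.05181).
Slope = (0.1027 − 0.05181)/(0.3040 − 0.04237) = 0.1944; intercept = 0.1027 − 0.1944×0.3040 = 0.04358.
Vmax = 1/intercept = 22.9 nmol·min⁻¹; Km = slope × Vmax = 0.1944 × 22.9 = 4.46 mM.

4.46 mM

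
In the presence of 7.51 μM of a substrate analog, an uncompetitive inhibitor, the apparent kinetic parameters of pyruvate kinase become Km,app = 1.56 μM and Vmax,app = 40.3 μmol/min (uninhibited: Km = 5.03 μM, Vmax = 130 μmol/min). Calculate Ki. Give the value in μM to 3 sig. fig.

Uncompetitive: Vmax,app = Vmax/α (and Km,app = Km/α) with α = 1 + [I]/Ki.
α = Vmax/Vmax,app = 130/40.3 = 3.226.
Since α = 1 + [I]/Ki, [I]/Ki = 3.226 − 1 = 2.226 and Ki = 7.51/2.226 = 3.37 μM.

3.37 μM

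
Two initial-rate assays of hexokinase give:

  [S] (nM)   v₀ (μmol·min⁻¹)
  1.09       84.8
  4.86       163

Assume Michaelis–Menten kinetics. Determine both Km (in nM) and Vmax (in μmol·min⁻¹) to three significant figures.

Km = 1.77 nM; Vmax = 222 μmol·min⁻¹

From v = Vmax[S]/(Km+[S]), each point gives Vmax = v(Km+[S])/[S].
Equating: 84.8(Km+1.09)/1.09 = 163(Km+4.86)/4.86.
77.80·Km + 84.8 = 33.54·Km + 163, so (77.80 − 33.54)·Km = 163 − 84.8.
Km = 78.20/44.26 = 1.77 nM; then Vmax = 84.8(1.77+1.09)/1.09 = 222 μmol·min⁻¹.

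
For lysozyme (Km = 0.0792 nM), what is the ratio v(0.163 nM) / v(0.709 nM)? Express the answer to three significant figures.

Since Vmax cancels, v₂/v₁ = [S]₂(Km+[S]₁) / [S]₁(Km+[S]₂).
= 0.163×(0.0792+0.709) / (0.709×(0.0792+0.163)) = 0.1285/0.1717 = 0.748.

0.748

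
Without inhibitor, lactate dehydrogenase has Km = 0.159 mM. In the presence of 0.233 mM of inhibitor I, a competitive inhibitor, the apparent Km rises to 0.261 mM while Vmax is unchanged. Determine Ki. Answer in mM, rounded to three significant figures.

Competitive: Km,app = α·Km with α = 1 + [I]/Ki.
α = Km,app/Km = 0.261/0.159 = 1.642.
Ki = [I]/(α − 1) = 0.233/0.6415 = 0.363 mM.

0.363 mM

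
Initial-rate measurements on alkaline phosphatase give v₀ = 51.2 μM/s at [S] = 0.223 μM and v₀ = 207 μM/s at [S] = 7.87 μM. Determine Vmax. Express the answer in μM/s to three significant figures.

From v = Vmax[S]/(Km+[S]), each point gives Vmax = v(Km+[S])/[S].
Equating: 51.2(Km+0.223)/0.223 = 207(Km+7.87)/7.87.
229.6·Km + 51.2 = 26.30·Km + 207, so (229.6 − 26.30)·Km = 207 − 51.2.
Km = 155.8/203.3 = 0.766 μM; then Vmax = 51.2(0.766+0.223)/0.223 = 227 μM/s.

227 μM/s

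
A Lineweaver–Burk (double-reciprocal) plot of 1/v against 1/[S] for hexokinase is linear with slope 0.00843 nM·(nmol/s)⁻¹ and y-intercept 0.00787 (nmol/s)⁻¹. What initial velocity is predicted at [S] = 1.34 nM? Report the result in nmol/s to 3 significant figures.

70.6 nmol/s

The y-intercept is 1/Vmax, so Vmax = 1/0.00787 = 127 nmol/s.
The slope is Km/Vmax, so Km = 0.00843 × 127 = 1.07 nM.
Then v = 127 × 1.34/(1.07 + 1.34) = 70.6 nmol/s.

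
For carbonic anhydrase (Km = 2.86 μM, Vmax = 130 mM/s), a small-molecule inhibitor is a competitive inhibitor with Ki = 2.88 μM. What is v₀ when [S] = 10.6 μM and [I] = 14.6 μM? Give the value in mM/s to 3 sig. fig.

49.3 mM/s

α = 1 + [I]/Ki = 1 + 14.6/2.88 = 6.069.
For a competitive inhibitor, Vmax is unchanged and the apparent Km becomes α·Km: Km,app = 17.4 μM, Vmax,app = 130 mM/s.
v = Vmax,app·[S]/(Km,app + [S]) = 130 × 10.6/(17.4 + 10.6) = 49.3 mM/s.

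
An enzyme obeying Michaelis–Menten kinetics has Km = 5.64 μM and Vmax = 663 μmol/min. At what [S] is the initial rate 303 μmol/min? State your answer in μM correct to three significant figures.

Rearranging v = Vmax[S]/(Km+[S]) gives [S] = Km·v/(Vmax − v).
[S] = 5.64 × 303 / (663 − 303) = 1709/360.0 = 4.75 μM.

4.75 μM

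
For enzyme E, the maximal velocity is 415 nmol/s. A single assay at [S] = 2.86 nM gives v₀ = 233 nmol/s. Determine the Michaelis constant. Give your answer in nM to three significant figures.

v/Vmax = 233/415 = 0.5614 = [S]/(Km+[S]).
So Km + [S] = [S]/0.5614 = 5.094 nM, giving Km = 5.094 − 2.86 = 2.23 nM.

2.23 nM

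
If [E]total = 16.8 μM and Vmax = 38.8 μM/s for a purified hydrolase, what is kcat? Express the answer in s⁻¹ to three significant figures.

kcat = Vmax/[E]total = 38.8 μM/s / 16.8 μM = 2.31 s⁻¹.

2.31 s⁻¹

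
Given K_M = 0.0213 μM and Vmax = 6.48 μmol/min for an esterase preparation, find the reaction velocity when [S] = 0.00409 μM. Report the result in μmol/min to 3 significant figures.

[S]/(Km+[S]) = 0.00409/0.02539 = 0.1611, the fractional saturation.
v = 0.1611 × Vmax = 0.1611 × 6.48 = 1.04 μmol/min.

1.04 μmol/min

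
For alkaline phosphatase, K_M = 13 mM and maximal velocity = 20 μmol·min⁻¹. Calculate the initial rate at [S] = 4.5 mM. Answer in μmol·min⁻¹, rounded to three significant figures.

[S]/(Km+[S]) = 4.5/17.50 = 0.2571, the fractional saturation.
v = 0.2571 × Vmax = 0.2571 × 20 = 5.14 μmol·min⁻¹.

5.14 μmol·min⁻¹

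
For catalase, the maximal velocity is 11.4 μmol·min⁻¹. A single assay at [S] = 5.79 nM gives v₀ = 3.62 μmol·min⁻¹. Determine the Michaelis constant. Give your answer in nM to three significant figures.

v/Vmax = 3.62/11.4 = 0.3175 = [S]/(Km+[S]).
So Km + [S] = [S]/0.3175 = 18.23 nM, giving Km = 18.23 − 5.79 = 12.4 nM.

12.4 nM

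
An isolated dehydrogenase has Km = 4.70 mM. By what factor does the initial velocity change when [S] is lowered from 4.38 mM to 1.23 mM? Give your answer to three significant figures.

0.430

Since Vmax cancels, v₂/v₁ = [S]₂(Km+[S]₁) / [S]₁(Km+[S]₂).
= 1.23×(4.70+4.38) / (4.38×(4.70+1.23)) = 11.17/25.97 = 0.430.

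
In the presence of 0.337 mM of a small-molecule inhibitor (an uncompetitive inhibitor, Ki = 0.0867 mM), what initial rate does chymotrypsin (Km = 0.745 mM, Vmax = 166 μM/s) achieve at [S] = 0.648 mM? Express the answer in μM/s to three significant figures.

With α = 1 + [I]/Ki = 1 + 0.337/0.0867 = 4.887, the uncompetitive rate law is v = (Vmax/α)·[S] / (Km/α + [S]).
v = (166/4.887)×0.648 / (0.745/4.887 + 0.648) = 22.01/0.8004 = 27.5 μM/s.

27.5 μM/s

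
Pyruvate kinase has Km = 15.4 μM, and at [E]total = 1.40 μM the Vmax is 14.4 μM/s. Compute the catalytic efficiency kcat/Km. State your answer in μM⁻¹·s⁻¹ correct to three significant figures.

0.668 μM⁻¹·s⁻¹

kcat = Vmax/[E]total = 14.4/1.40 = 10.3 s⁻¹.
kcat/Km = 10.3/15.4 = 0.668 μM⁻¹·s⁻¹.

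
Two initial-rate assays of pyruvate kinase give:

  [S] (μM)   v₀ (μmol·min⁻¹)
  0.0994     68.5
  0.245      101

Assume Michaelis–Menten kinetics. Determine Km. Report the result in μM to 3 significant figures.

From v = Vmax[S]/(Km+[S]), each point gives Vmax = v(Km+[S])/[S].
Equating: 68.5(Km+0.0994)/0.0994 = 101(Km+0.245)/0.245.
689.1·Km + 68.5 = 412.2·Km + 101, so (689.1 − 412.2)·Km = 101 − 68.5.
Km = 32.50/276.9 = 0.117 μM; then Vmax = 68.5(0.117+0.0994)/0.0994 = 149 μmol·min⁻¹.

0.117 μM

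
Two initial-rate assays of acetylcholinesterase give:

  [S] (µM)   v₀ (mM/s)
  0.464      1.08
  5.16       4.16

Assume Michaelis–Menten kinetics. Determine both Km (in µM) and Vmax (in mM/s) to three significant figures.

In reciprocal form, 1/v = (Km/Vmax)·(1/[S]) + 1/Vmax. The two points give (1/[S], 1/v) = (2.155, 0.9259) and (0.1938, 0.2404).
Slope = (0.9259 − 0.2404)/(2.155 − 0.1938) = 0.3495; intercept = 0.9259 − 0.3495×2.155 = 0.1726.
Vmax = 1/intercept = 5.79 mM/s; Km = slope × Vmax = 0.3495 × 5.79 = 2.02 µM.

Km = 2.02 µM; Vmax = 5.79 mM/s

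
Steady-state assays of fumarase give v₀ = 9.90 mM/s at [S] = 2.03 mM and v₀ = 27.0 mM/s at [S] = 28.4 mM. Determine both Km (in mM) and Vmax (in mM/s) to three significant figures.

Km = 4.36 mM; Vmax = 31.1 mM/s

From v = Vmax[S]/(Km+[S]), each point gives Vmax = v(Km+[S])/[S].
Equating: 9.90(Km+2.03)/2.03 = 27.0(Km+28.4)/28.4.
4.877·Km + 9.90 = 0.9507·Km + 27.0, so (4.877 − 0.9507)·Km = 27.0 − 9.90.
Km = 17.10/3.926 = 4.36 mM; then Vmax = 9.90(4.36+2.03)/2.03 = 31.1 mM/s.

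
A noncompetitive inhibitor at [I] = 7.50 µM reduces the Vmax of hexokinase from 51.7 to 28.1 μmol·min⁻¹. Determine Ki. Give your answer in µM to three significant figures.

Noncompetitive: Vmax,app = Vmax/α with α = 1 + [I]/Ki.
α = Vmax/Vmax,app = 51.7/28.1 = 1.840.
Since α = 1 + [I]/Ki, [I]/Ki = 1.840 − 1 = 0.8399 and Ki = 7.50/0.8399 = 8.93 µM.

8.93 µM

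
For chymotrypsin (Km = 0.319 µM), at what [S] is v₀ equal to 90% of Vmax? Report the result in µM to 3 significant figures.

2.87 µM

v/Vmax = [S]/(Km+[S]) = 0.9, so [S] = Km·0.9/(1 − 0.9) = 0.319 × 9.000.
[S] = 2.87 µM.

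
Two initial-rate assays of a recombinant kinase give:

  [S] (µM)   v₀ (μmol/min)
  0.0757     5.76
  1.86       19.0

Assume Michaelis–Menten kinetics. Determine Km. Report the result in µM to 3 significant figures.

0.201 µM

From v = Vmax[S]/(Km+[S]), each point gives Vmax = v(Km+[S])/[S].
Equating: 5.76(Km+0.0757)/0.0757 = 19.0(Km+1.86)/1.86.
76.09·Km + 5.76 = 10.22·Km + 19.0, so (76.09 − 10.22)·Km = 19.0 − 5.76.
Km = 13.24/65.87 = 0.201 µM; then Vmax = 5.76(0.201+0.0757)/0.0757 = 21.1 μmol/min.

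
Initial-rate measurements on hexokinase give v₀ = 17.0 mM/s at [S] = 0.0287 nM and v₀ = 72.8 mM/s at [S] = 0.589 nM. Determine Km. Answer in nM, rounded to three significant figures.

From v = Vmax[S]/(Km+[S]), each point gives Vmax = v(Km+[S])/[S].
Equating: 17.0(Km+0.0287)/0.0287 = 72.8(Km+0.589)/0.589.
592.3·Km + 17.0 = 123.6·Km + 72.8, so (592.3 − 123.6)·Km = 72.8 − 17.0.
Km = 55.80/468.7 = 0.119 nM; then Vmax = 17.0(0.119+0.0287)/0.0287 = 87.5 mM/s.

0.119 nM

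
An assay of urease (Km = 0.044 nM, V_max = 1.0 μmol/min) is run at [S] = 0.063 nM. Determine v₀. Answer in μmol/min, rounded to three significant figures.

[S]/(Km+[S]) = 0.063/0.1070 = 0.5888, the fractional saturation.
v = 0.5888 × Vmax = 0.5888 × 1.0 = 0.589 μmol/min.

0.589 μmol/min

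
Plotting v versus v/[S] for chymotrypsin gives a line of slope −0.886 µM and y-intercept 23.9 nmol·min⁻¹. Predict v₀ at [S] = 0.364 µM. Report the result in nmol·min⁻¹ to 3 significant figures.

6.96 nmol·min⁻¹

In the Eadie–Hofstee form v = Vmax − Km·(v/[S]), the slope is −Km and the intercept is Vmax, so Km = 0.886 µM and Vmax = 23.9 nmol·min⁻¹.
v = 23.9 × 0.364/(0.886 + 0.364) = 6.96 nmol·min⁻¹.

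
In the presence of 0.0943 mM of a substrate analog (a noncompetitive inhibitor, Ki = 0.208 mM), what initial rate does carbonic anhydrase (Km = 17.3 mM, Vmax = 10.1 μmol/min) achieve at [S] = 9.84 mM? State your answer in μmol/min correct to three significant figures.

With α = 1 + [I]/Ki = 1 + 0.0943/0.208 = 1.453, the noncompetitive rate law is v = (Vmax/α)·[S] / (Km + [S]).
v = (10.1/1.453)×9.84 / (17.3 + 9.84) = 68.38/27.14 = 2.52 μmol/min.

2.52 μmol/min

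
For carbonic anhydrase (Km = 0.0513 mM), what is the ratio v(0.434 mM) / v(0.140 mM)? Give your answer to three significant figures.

1.22

The fractional saturations are [S]/(Km+[S]) = 0.140/0.1913 = 0.7318 and 0.434/0.4853 = 0.8943.
v₂/v₁ is just their ratio: 0.8943/0.7318 = 1.22.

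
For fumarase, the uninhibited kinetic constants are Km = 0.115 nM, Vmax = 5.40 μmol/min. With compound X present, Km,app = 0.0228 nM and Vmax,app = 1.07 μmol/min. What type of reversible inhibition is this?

uncompetitive

Both Km and Vmax decrease by the same factor (~5.05-fold) — characteristic of uncompetitive inhibition.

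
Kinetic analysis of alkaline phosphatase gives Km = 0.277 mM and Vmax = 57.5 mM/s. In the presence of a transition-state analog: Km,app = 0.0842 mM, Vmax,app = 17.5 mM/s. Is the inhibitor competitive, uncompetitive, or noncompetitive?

Both Km and Vmax decrease by the same factor (~3.29-fold) — characteristic of uncompetitive inhibition.

uncompetitive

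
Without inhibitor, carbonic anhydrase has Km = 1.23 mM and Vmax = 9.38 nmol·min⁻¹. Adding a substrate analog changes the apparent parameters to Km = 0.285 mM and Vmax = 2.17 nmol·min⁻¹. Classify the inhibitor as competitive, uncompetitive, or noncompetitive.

uncompetitive

Both Km and Vmax decrease by the same factor (~4.32-fold) — characteristic of uncompetitive inhibition.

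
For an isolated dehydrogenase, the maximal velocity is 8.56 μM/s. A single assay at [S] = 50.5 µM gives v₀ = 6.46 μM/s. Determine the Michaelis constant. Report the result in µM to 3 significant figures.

From v = Vmax[S]/(Km+[S]), Km = [S](Vmax − v)/v.
Km = 50.5 × (8.56 − 6.46) / 6.46 = 106.1/6.46 = 16.4 µM.

16.4 µM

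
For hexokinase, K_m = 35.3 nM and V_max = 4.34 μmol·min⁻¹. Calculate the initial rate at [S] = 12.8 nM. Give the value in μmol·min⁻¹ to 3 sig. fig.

1.15 μmol·min⁻¹

v = Vmax·[S]/(Km + [S]) = 4.34 × 12.8 / (35.3 + 12.8)
  = 55.55 / 48.10 = 1.15 μmol·min⁻¹.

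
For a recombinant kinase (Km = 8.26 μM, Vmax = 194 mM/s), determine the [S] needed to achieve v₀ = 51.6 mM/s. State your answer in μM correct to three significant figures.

Rearranging v = Vmax[S]/(Km+[S]) gives [S] = Km·v/(Vmax − v).
[S] = 8.26 × 51.6 / (194 − 51.6) = 426.2/142.4 = 2.99 μM.

2.99 μM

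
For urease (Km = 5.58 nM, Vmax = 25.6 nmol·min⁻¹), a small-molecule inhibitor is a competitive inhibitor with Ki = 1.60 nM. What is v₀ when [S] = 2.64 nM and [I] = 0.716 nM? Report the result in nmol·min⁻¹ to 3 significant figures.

With α = 1 + [I]/Ki = 1 + 0.716/1.60 = 1.448, the competitive rate law is v = Vmax[S] / (αKm + [S]).
v = 25.6×2.64 / (1.448×5.58 + 2.64) = 67.58/10.72 = 6.31 nmol·min⁻¹.

6.31 nmol·min⁻¹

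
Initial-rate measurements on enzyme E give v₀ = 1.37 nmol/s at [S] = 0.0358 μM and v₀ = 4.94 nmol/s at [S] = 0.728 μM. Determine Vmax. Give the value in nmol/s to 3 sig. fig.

In reciprocal form, 1/v = (Km/Vmax)·(1/[S]) + 1/Vmax. The two points give (1/[S], 1/v) = (27.93, 0.7299) and (1.374, 0.2024).
Slope = (0.7299 − 0.2024)/(27.93 − 1.374) = 0.01986; intercept = 0.7299 − 0.01986×27.93 = 0.1751.
Vmax = 1/intercept = 5.71 nmol/s; Km = slope × Vmax = 0.01986 × 5.71 = 0.113 μM.

5.71 nmol/s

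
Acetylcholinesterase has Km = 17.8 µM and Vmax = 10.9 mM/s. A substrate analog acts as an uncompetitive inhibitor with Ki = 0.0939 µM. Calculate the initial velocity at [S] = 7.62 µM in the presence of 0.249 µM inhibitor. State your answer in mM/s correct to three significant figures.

With α = 1 + [I]/Ki = 1 + 0.249/0.0939 = 3.652, the uncompetitive rate law is v = (Vmax/α)·[S] / (Km/α + [S]).
v = (10.9/3.652)×7.62 / (17.8/3.652 + 7.62) = 22.74/12.49 = 1.82 mM/s.

1.82 mM/s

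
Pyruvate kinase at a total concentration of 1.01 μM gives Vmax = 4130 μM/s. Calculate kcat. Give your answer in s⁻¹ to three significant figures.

kcat = Vmax/[E]total = 4130 μM/s / 1.01 μM = 4090 s⁻¹.

4090 s⁻¹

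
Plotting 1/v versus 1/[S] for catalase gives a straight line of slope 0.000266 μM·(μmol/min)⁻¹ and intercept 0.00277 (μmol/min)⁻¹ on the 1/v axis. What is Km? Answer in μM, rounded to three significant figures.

0.0960 μM

y-intercept = 1/Vmax ⇒ Vmax = 361 μmol/min; slope = Km/Vmax ⇒ Km = slope × Vmax.
Km = 0.000266 × 361 = 0.0960 μM.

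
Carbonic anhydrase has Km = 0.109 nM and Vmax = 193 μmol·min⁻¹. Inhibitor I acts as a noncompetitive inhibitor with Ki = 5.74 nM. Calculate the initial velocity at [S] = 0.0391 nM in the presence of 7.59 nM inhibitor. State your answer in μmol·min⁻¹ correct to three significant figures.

With α = 1 + [I]/Ki = 1 + 7.59/5.74 = 2.322, the noncompetitive rate law is v = (Vmax/α)·[S] / (Km + [S]).
v = (193/2.322)×0.0391 / (0.109 + 0.0391) = 3.249/0.1481 = 21.9 μmol·min⁻¹.

21.9 μmol·min⁻¹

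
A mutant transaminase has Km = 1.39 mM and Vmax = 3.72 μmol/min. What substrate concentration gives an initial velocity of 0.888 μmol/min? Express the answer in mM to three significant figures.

Rearranging v = Vmax[S]/(Km+[S]) gives [S] = Km·v/(Vmax − v).
[S] = 1.39 × 0.888 / (3.72 − 0.888) = 1.234/2.832 = 0.436 mM.

0.436 mM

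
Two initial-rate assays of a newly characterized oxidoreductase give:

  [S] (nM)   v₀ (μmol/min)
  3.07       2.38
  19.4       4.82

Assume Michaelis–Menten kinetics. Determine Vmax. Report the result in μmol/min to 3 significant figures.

From v = Vmax[S]/(Km+[S]), each point gives Vmax = v(Km+[S])/[S].
Equating: 2.38(Km+3.07)/3.07 = 4.82(Km+19.4)/19.4.
0.7752·Km + 2.38 = 0.2485·Km + 4.82, so (0.7752 − 0.2485)·Km = 4.82 − 2.38.
Km = 2.440/0.5268 = 4.63 nM; then Vmax = 2.38(4.63+3.07)/3.07 = 5.97 μmol/min.

5.97 μmol/min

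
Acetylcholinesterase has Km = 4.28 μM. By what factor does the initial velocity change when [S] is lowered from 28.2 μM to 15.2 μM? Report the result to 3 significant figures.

0.899

The fractional saturations are [S]/(Km+[S]) = 28.2/32.48 = 0.8682 and 15.2/19.48 = 0.7803.
v₂/v₁ is just their ratio: 0.7803/0.8682 = 0.899.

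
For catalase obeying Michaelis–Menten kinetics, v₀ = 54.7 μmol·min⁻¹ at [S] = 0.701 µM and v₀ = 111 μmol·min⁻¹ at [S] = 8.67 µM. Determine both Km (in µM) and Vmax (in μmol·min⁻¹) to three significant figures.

From v = Vmax[S]/(Km+[S]), each point gives Vmax = v(Km+[S])/[S].
Equating: 54.7(Km+0.701)/0.701 = 111(Km+8.67)/8.67.
78.03·Km + 54.7 = 12.80·Km + 111, so (78.03 − 12.80)·Km = 111 − 54.7.
Km = 56.30/65.23 = 0.863 µM; then Vmax = 54.7(0.863+0.701)/0.701 = 122 μmol·min⁻¹.

Km = 0.863 µM; Vmax = 122 μmol·min⁻¹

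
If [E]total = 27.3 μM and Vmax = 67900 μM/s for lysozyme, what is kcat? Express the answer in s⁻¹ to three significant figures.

2490 s⁻¹

kcat = Vmax/[E]total = 67900 μM/s / 27.3 μM = 2490 s⁻¹.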